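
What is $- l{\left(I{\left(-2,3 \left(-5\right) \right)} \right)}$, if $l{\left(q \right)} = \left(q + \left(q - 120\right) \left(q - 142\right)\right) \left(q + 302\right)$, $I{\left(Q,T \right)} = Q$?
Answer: $-5269800$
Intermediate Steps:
$l{\left(q \right)} = \left(302 + q\right) \left(q + \left(-142 + q\right) \left(-120 + q\right)\right)$ ($l{\left(q \right)} = \left(q + \left(-120 + q\right) \left(-142 + q\right)\right) \left(302 + q\right) = \left(q + \left(-142 + q\right) \left(-120 + q\right)\right) \left(302 + q\right) = \left(302 + q\right) \left(q + \left(-142 + q\right) \left(-120 + q\right)\right)$)
$- l{\left(I{\left(-2,3 \left(-5\right) \right)} \right)} = - (5146080 + \left(-2\right)^{3} - -123564 + 41 \left(-2\right)^{2}) = - (5146080 - 8 + 123564 + 41 \cdot 4) = - (5146080 - 8 + 123564 + 164) = \left(-1\right) 5269800 = -5269800$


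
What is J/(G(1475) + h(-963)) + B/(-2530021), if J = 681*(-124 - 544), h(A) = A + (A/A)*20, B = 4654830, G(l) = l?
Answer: -15176357403/17710147 ≈ -856.93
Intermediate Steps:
h(A) = 20 + A (h(A) = A + 1*20 = A + 20 = 20 + A)
J = -454908 (J = 681*(-668) = -454908)
J/(G(1475) + h(-963)) + B/(-2530021) = -454908/(1475 + (20 - 963)) + 4654830/(-2530021) = -454908/(1475 - 943) + 4654830*(-1/2530021) = -454908/532 - 4654830/2530021 = -454908*1/532 - 4654830/2530021 = -113727/133 - 4654830/2530021 = -15176357403/17710147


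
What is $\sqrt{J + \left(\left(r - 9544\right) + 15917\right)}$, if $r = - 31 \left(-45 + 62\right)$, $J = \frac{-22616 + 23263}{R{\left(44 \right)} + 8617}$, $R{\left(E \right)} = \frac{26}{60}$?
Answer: $\frac{2 \sqrt{97679352327491}}{258523} \approx 76.46$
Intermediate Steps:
$R{\left(E \right)} = \frac{13}{30}$ ($R{\left(E \right)} = 26 \cdot \frac{1}{60} = \frac{13}{30}$)
$J = \frac{19410}{258523}$ ($J = \frac{-22616 + 23263}{\frac{13}{30} + 8617} = \frac{647}{\frac{258523}{30}} = 647 \cdot \frac{30}{258523} = \frac{19410}{258523} \approx 0.07508$)
$r = -527$ ($r = \left(-31\right) 17 = -527$)
$\sqrt{J + \left(\left(r - 9544\right) + 15917\right)} = \sqrt{\frac{19410}{258523} + \left(\left(-527 - 9544\right) + 15917\right)} = \sqrt{\frac{19410}{258523} + \left(-10071 + 15917\right)} = \sqrt{\frac{19410}{258523} + 5846} = \sqrt{\frac{1511344868}{258523}} = \frac{2 \sqrt{97679352327491}}{258523}$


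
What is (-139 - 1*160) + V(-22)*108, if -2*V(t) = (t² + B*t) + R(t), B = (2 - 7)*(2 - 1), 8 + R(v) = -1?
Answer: -31889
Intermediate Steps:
R(v) = -9 (R(v) = -8 - 1 = -9)
B = -5 (B = -5*1 = -5)
V(t) = 9/2 - t²/2 + 5*t/2 (V(t) = -((t² - 5*t) - 9)/2 = -(-9 + t² - 5*t)/2 = 9/2 - t²/2 + 5*t/2)
(-139 - 1*160) + V(-22)*108 = (-139 - 1*160) + (9/2 - ½*(-22)² + (5/2)*(-22))*108 = (-139 - 160) + (9/2 - ½*484 - 55)*108 = -299 + (9/2 - 242 - 55)*108 = -299 - 585/2*108 = -299 - 31590 = -31889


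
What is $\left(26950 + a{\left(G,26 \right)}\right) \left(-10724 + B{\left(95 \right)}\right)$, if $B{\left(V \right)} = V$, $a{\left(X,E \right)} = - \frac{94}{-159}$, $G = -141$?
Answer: $- \frac{15182265192}{53} \approx -2.8646 \cdot 10^{8}$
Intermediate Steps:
$a{\left(X,E \right)} = \frac{94}{159}$ ($a{\left(X,E \right)} = \left(-94\right) \left(- \frac{1}{159}\right) = \frac{94}{159}$)
$\left(26950 + a{\left(G,26 \right)}\right) \left(-10724 + B{\left(95 \right)}\right) = \left(26950 + \frac{94}{159}\right) \left(-10724 + 95\right) = \frac{4285144}{159} \left(-10629\right) = - \frac{15182265192}{53}$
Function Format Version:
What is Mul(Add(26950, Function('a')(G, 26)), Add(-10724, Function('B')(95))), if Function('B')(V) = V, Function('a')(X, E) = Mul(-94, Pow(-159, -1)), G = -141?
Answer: Rational(-15182265192, 53) ≈ -2.8646e+8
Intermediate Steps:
Function('a')(X, E) = Rational(94, 159) (Function('a')(X, E) = Mul(-94, Rational(-1, 159)) = Rational(94, 159))
Mul(Add(26950, Function('a')(G, 26)), Add(-10724, Function('B')(95))) = Mul(Add(26950, Rational(94, 159)), Add(-10724, 95)) = Mul(Rational(4285144, 159), -10629) = Rational(-15182265192, 53)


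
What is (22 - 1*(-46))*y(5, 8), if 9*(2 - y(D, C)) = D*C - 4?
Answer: -136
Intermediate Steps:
y(D, C) = 22/9 - C*D/9 (y(D, C) = 2 - (D*C - 4)/9 = 2 - (C*D - 4)/9 = 2 - (-4 + C*D)/9 = 2 + (4/9 - C*D/9) = 22/9 - C*D/9)
(22 - 1*(-46))*y(5, 8) = (22 - 1*(-46))*(22/9 - ⅑*8*5) = (22 + 46)*(22/9 - 40/9) = 68*(-2) = -136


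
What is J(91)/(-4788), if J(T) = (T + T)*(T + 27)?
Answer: -767/171 ≈ -4.4854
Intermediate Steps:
J(T) = 2*T*(27 + T) (J(T) = (2*T)*(27 + T) = 2*T*(27 + T))
J(91)/(-4788) = (2*91*(27 + 91))/(-4788) = (2*91*118)*(-1/4788) = 21476*(-1/4788) = -767/171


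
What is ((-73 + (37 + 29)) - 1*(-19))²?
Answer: 144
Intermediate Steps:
((-73 + (37 + 29)) - 1*(-19))² = ((-73 + 66) + 19)² = (-7 + 19)² = 12² = 144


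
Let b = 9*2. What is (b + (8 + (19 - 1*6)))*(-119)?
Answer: -4641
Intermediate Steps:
b = 18
(b + (8 + (19 - 1*6)))*(-119) = (18 + (8 + (19 - 1*6)))*(-119) = (18 + (8 + (19 - 6)))*(-119) = (18 + (8 + 13))*(-119) = (18 + 21)*(-119) = 39*(-119) = -4641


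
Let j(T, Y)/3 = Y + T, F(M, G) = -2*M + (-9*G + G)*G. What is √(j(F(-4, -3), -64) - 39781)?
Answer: I*√40165 ≈ 200.41*I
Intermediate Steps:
F(M, G) = -8*G² - 2*M (F(M, G) = -2*M + (-8*G)*G = -2*M - 8*G² = -8*G² - 2*M)
j(T, Y) = 3*T + 3*Y (j(T, Y) = 3*(Y + T) = 3*(T + Y) = 3*T + 3*Y)
√(j(F(-4, -3), -64) - 39781) = √((3*(-8*(-3)² - 2*(-4)) + 3*(-64)) - 39781) = √((3*(-8*9 + 8) - 192) - 39781) = √((3*(-72 + 8) - 192) - 39781) = √((3*(-64) - 192) - 39781) = √((-192 - 192) - 39781) = √(-384 - 39781) = √(-40165) = I*√40165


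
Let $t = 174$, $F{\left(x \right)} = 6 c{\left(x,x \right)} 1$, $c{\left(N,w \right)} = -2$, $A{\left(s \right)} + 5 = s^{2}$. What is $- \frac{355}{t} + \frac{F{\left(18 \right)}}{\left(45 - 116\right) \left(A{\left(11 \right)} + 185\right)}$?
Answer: $- \frac{7584617}{3718554} \approx -2.0397$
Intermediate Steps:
$A{\left(s \right)} = -5 + s^{2}$
$F{\left(x \right)} = -12$ ($F{\left(x \right)} = 6 \left(-2\right) 1 = \left(-12\right) 1 = -12$)
$- \frac{355}{t} + \frac{F{\left(18 \right)}}{\left(45 - 116\right) \left(A{\left(11 \right)} + 185\right)} = - \frac{355}{174} - \frac{12}{\left(45 - 116\right) \left(\left(-5 + 11^{2}\right) + 185\right)} = \left(-355\right) \frac{1}{174} - \frac{12}{\left(-71\right) \left(\left(-5 + 121\right) + 185\right)} = - \frac{355}{174} - \frac{12}{\left(-71\right) \left(116 + 185\right)} = - \frac{355}{174} - \frac{12}{\left(-71\right) 301} = - \frac{355}{174} - \frac{12}{-21371} = - \frac{355}{174} - - \frac{12}{21371} = - \frac{355}{174} + \frac{12}{21371} = - \frac{7584617}{3718554}$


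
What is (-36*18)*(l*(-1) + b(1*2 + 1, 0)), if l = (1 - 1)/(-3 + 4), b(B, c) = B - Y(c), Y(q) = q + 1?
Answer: -1296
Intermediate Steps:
Y(q) = 1 + q
b(B, c) = -1 + B - c (b(B, c) = B - (1 + c) = B + (-1 - c) = -1 + B - c)
l = 0 (l = 0/1 = 0*1 = 0)
(-36*18)*(l*(-1) + b(1*2 + 1, 0)) = (-36*18)*(0*(-1) + (-1 + (1*2 + 1) - 1*0)) = -648*(0 + (-1 + (2 + 1) + 0)) = -648*(0 + (-1 + 3 + 0)) = -648*(0 + 2) = -648*2 = -1296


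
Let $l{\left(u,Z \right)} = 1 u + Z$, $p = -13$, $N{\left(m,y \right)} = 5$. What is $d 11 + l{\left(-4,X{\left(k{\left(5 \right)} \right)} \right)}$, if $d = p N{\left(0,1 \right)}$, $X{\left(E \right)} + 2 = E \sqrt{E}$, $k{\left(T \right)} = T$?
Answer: $-721 + 5 \sqrt{5} \approx -709.82$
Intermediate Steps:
$X{\left(E \right)} = -2 + E^{\frac{3}{2}}$ ($X{\left(E \right)} = -2 + E \sqrt{E} = -2 + E^{\frac{3}{2}}$)
$d = -65$ ($d = \left(-13\right) 5 = -65$)
$l{\left(u,Z \right)} = Z + u$ ($l{\left(u,Z \right)} = u + Z = Z + u$)
$d 11 + l{\left(-4,X{\left(k{\left(5 \right)} \right)} \right)} = \left(-65\right) 11 - \left(6 - 5 \sqrt{5}\right) = -715 - \left(6 - 5 \sqrt{5}\right) = -721 + 5 \sqrt{5}$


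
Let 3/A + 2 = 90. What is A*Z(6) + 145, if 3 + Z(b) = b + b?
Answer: 12787/88 ≈ 145.31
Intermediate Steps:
Z(b) = -3 + 2*b (Z(b) = -3 + (b + b) = -3 + 2*b)
A = 3/88 (A = 3/(-2 + 90) = 3/88 ≈ 0.034091)
A*Z(6) + 145 = 3*(-3 + 2*6)/88 + 145 = 3*(-3 + 12)/88 + 145 = (3/88)*9 + 145 = 27/88 + 145 = 12787/88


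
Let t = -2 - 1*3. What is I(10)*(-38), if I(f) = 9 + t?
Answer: -152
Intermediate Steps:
t = -5 (t = -2 - 3 = -5)
I(f) = 4 (I(f) = 9 - 5 = 4)
I(10)*(-38) = 4*(-38) = -152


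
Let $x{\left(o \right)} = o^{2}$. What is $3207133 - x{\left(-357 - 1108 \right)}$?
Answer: $1060908$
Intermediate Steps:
$3207133 - x{\left(-357 - 1108 \right)} = 3207133 - \left(-357 - 1108\right)^{2} = 3207133 - \left(-1465\right)^{2} = 3207133 - 2146225 = 1060908$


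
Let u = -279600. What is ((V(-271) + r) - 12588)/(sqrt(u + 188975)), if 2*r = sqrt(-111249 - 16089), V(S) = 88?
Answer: sqrt(18464010)/7250 + 100*I*sqrt(145)/29 ≈ 0.59269 + 41.523*I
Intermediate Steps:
r = I*sqrt(127338)/2 (r = sqrt(-111249 - 16089)/2 = sqrt(-127338)/2 = (I*sqrt(127338))/2 = I*sqrt(127338)/2 ≈ 178.42*I)
((V(-271) + r) - 12588)/(sqrt(u + 188975)) = ((88 + I*sqrt(127338)/2) - 12588)/(sqrt(-279600 + 188975)) = (-12500 + I*sqrt(127338)/2)/(sqrt(-90625)) = (-12500 + I*sqrt(127338)/2)/((25*I*sqrt(145))) = (-12500 + I*sqrt(127338)/2)*(-I*sqrt(145)/3625) = -I*sqrt(145)*(-12500 + I*sqrt(127338)/2)/3625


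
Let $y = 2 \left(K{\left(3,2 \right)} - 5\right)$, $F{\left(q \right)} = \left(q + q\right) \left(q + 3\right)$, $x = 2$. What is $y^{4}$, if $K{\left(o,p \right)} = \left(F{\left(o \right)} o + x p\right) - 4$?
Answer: $1800814096$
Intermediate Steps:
$F{\left(q \right)} = 2 q \left(3 + q\right)$
$K{\left(o,p \right)} = -4 + 2 p + 2 o^{2} \left(3 + o\right)$ ($K{\left(o,p \right)} = \left(2 o \left(3 + o\right) o + 2 p\right) - 4 = \left(2 o^{2} \left(3 + o\right) + 2 p\right) - 4 = \left(2 p + 2 o^{2} \left(3 + o\right)\right) - 4 = -4 + 2 p + 2 o^{2} \left(3 + o\right)$)
$y = 206$ ($y = 2 \left(\left(-4 + 2 \cdot 2 + 2 \cdot 3^{2} \left(3 + 3\right)\right) - 5\right) = 2 \left(\left(-4 + 4 + 2 \cdot 9 \cdot 6\right) - 5\right) = 2 \left(\left(-4 + 4 + 108\right) - 5\right) = 2 \left(108 - 5\right) = 2 \cdot 103 = 206$)
$y^{4} = 206^{4} = 1800814096$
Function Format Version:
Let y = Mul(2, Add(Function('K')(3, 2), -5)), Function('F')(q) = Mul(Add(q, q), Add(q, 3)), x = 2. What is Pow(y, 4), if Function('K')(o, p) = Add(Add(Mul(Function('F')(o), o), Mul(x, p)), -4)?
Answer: 1800814096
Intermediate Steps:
Function('F')(q) = Mul(2, q, Add(3, q)) (Function('F')(q) = Mul(Mul(2, q), Add(3, q)) = Mul(2, q, Add(3, q)))
Function('K')(o, p) = Add(-4, Mul(2, p), Mul(2, Pow(o, 2), Add(3, o))) (Function('K')(o, p) = Add(Add(Mul(Mul(2, o, Add(3, o)), o), Mul(2, p)), -4) = Add(Add(Mul(2, Pow(o, 2), Add(3, o)), Mul(2, p)), -4) = Add(Add(Mul(2, p), Mul(2, Pow(o, 2), Add(3, o))), -4) = Add(-4, Mul(2, p), Mul(2, Pow(o, 2), Add(3, o))))
y = 206 (y = Mul(2, Add(Add(-4, Mul(2, 2), Mul(2, Pow(3, 2), Add(3, 3))), -5)) = Mul(2, Add(Add(-4, 4, Mul(2, 9, 6)), -5)) = Mul(2, Add(Add(-4, 4, 108), -5)) = Mul(2, Add(108, -5)) = Mul(2, 103) = 206)
Pow(y, 4) = Pow(206, 4) = 1800814096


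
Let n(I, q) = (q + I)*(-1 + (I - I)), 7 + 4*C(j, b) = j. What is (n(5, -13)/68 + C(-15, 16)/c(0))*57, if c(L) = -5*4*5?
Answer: 33459/3400 ≈ 9.8409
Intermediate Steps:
C(j, b) = -7/4 + j/4
n(I, q) = -I - q (n(I, q) = (I + q)*(-1 + 0) = (I + q)*(-1) = -I - q)
c(L) = -100 (c(L) = -20*5 = -100)
(n(5, -13)/68 + C(-15, 16)/c(0))*57 = ((-1*5 - 1*(-13))/68 + (-7/4 + (¼)*(-15))/(-100))*57 = ((-5 + 13)*(1/68) + (-7/4 - 15/4)*(-1/100))*57 = (8*(1/68) - 11/2*(-1/100))*57 = (2/17 + 11/200)*57 = (587/3400)*57 = 33459/3400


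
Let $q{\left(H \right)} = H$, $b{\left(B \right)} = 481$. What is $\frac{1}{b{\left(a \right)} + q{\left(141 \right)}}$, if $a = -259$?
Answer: $\frac{1}{622} \approx 0.0016077$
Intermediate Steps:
$\frac{1}{b{\left(a \right)} + q{\left(141 \right)}} = \frac{1}{481 + 141} = \frac{1}{622}$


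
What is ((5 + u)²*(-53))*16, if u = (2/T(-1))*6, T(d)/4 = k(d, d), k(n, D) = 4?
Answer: -28037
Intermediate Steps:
T(d) = 16 (T(d) = 4*4 = 16)
u = ¾ (u = (2/16)*6 = (2*(1/16))*6 = (⅛)*6 = ¾ ≈ 0.75000)
((5 + u)²*(-53))*16 = ((5 + ¾)²*(-53))*16 = ((23/4)²*(-53))*16 = ((529/16)*(-53))*16 = -28037/16*16 = -28037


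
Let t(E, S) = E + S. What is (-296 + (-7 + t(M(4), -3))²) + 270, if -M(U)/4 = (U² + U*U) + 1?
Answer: 20138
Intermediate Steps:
M(U) = -4 - 8*U² (M(U) = -4*((U² + U*U) + 1) = -4*((U² + U²) + 1) = -4*(2*U² + 1) = -4*(1 + 2*U²) = -4 - 8*U²)
(-296 + (-7 + t(M(4), -3))²) + 270 = (-296 + (-7 + ((-4 - 8*4²) - 3))²) + 270 = (-296 + (-7 + ((-4 - 8*16) - 3))²) + 270 = (-296 + (-7 + ((-4 - 128) - 3))²) + 270 = (-296 + (-7 + (-132 - 3))²) + 270 = (-296 + (-7 - 135)²) + 270 = (-296 + (-142)²) + 270 = (-296 + 20164) + 270 = 19868 + 270 = 20138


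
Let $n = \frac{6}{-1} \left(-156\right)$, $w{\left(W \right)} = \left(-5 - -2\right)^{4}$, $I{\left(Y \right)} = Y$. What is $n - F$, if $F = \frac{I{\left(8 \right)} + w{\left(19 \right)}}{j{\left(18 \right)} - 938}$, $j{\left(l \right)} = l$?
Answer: $\frac{861209}{920} \approx 936.1$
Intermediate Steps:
$w{\left(W \right)} = 81$ ($w{\left(W \right)} = \left(-5 + 2\right)^{4} = \left(-3\right)^{4} = 81$)
$n = 936$ ($n = 6 \left(-1\right) \left(-156\right) = \left(-6\right) \left(-156\right) = 936$)
$F = - \frac{89}{920}$ ($F = \frac{8 + 81}{18 - 938} = \frac{89}{-920} = 89 \left(- \frac{1}{920}\right) = - \frac{89}{920} \approx -0.096739$)
$n - F = 936 - - \frac{89}{920} = 936 + \frac{89}{920} = \frac{861209}{920}$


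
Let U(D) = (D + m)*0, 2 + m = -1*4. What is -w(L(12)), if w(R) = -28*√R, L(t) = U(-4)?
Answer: 0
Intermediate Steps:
m = -6 (m = -2 - 1*4 = -2 - 4 = -6)
U(D) = 0 (U(D) = (D - 6)*0 = (-6 + D)*0 = 0)
L(t) = 0
-w(L(12)) = -(-28)*√0 = -(-28)*0 = -1*0 = 0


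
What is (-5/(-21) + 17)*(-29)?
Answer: -10498/21 ≈ -499.90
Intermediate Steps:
(-5/(-21) + 17)*(-29) = (-5*(-1/21) + 17)*(-29) = (5/21 + 17)*(-29) = (362/21)*(-29) = -10498/21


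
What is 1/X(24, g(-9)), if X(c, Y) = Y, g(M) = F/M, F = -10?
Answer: 9/10 ≈ 0.90000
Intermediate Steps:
g(M) = -10/M
1/X(24, g(-9)) = 1/(-10/(-9)) = 1/(-10*(-⅑)) = 1/(10/9) = 9/10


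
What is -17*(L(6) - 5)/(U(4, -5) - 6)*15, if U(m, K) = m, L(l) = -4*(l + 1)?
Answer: -8415/2 ≈ -4207.5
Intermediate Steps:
L(l) = -4 - 4*l (L(l) = -4*(1 + l) = -4 - 4*l)
-17*(L(6) - 5)/(U(4, -5) - 6)*15 = -17*((-4 - 4*6) - 5)/(4 - 6)*15 = -17*((-4 - 24) - 5)/(-2)*15 = -17*(-28 - 5)*(-1)/2*15 = -(-561)*(-1)/2*15 = -17*33/2*15 = -561/2*15 = -8415/2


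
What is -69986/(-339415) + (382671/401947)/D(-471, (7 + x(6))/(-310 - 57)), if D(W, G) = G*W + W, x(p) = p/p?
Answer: 1569639367517461/7689426039564815 ≈ 0.20413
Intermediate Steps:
x(p) = 1
D(W, G) = W + G*W
-69986/(-339415) + (382671/401947)/D(-471, (7 + x(6))/(-310 - 57)) = -69986/(-339415) + (382671/401947)/((-471*(1 + (7 + 1)/(-310 - 57)))) = -69986*(-1/339415) + (382671*(1/401947))/((-471*(1 + 8/(-367)))) = 69986/339415 + 382671/(401947*((-471*(1 + 8*(-1/367))))) = 69986/339415 + 382671/(401947*((-471*(1 - 8/367)))) = 69986/339415 + 382671/(401947*((-471*359/367))) = 69986/339415 + 382671/(401947*(-169089/367)) = 69986/339415 + (382671/401947)*(-367/169089) = 69986/339415 - 46813419/22654938761 = 1569639367517461/7689426039564815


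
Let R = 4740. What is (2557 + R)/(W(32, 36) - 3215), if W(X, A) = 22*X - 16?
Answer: -7297/2527 ≈ -2.8876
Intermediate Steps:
W(X, A) = -16 + 22*X
(2557 + R)/(W(32, 36) - 3215) = (2557 + 4740)/((-16 + 22*32) - 3215) = 7297/((-16 + 704) - 3215) = 7297/(688 - 3215) = 7297/(-2527) = 7297*(-1/2527) = -7297/2527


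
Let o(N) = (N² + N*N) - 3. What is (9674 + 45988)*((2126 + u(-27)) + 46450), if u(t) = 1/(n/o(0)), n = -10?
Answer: 13519270053/5 ≈ 2.7039e+9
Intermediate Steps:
o(N) = -3 + 2*N² (o(N) = (N² + N²) - 3 = 2*N² - 3 = -3 + 2*N²)
u(t) = 3/10 (u(t) = 1/(-10/(-3 + 2*0²)) = 1/(-10/(-3 + 2*0)) = 1/(-10/(-3 + 0)) = 1/(-10/(-3)) = 1/(-10*(-⅓)) = 1/(10/3) = 3/10)
(9674 + 45988)*((2126 + u(-27)) + 46450) = (9674 + 45988)*((2126 + 3/10) + 46450) = 55662*(21263/10 + 46450) = 55662*(485763/10) = 13519270053/5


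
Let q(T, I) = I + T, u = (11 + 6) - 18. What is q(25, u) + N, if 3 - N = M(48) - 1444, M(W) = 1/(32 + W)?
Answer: 117679/80 ≈ 1471.0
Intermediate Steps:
u = -1 (u = 17 - 18 = -1)
N = 115759/80 (N = 3 - (1/(32 + 48) - 1444) = 3 - (1/80 - 1444) = 3 - 1*(-115519/80) = 3 + 115519/80 = 115759/80 ≈ 1447.0)
q(25, u) + N = (-1 + 25) + 115759/80 = 24 + 115759/80 = 117679/80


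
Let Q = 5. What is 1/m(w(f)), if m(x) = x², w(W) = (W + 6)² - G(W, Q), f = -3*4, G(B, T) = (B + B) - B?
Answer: 1/2304 ≈ 0.00043403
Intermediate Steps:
G(B, T) = B (G(B, T) = 2*B - B = B)
f = -12
w(W) = (6 + W)² - W (w(W) = (W + 6)² - W = (6 + W)² - W)
1/m(w(f)) = 1/(((6 - 12)² - 1*(-12))²) = 1/(((-6)² + 12)²) = 1/((36 + 12)²) = 1/(48²) = 1/2304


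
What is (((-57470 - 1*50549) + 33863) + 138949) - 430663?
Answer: -365870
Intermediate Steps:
(((-57470 - 1*50549) + 33863) + 138949) - 430663 = (((-57470 - 50549) + 33863) + 138949) - 430663 = ((-108019 + 33863) + 138949) - 430663 = (-74156 + 138949) - 430663 = 64793 - 430663 = -365870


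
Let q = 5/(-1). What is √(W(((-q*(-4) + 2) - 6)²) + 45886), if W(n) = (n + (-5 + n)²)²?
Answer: 5*√4267148423 ≈ 3.2662e+5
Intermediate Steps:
q = -5 (q = 5*(-1) = -5)
√(W(((-q*(-4) + 2) - 6)²) + 45886) = √((((-1*(-5)*(-4) + 2) - 6)² + (-5 + ((-1*(-5)*(-4) + 2) - 6)²)²)² + 45886) = √((((5*(-4) + 2) - 6)² + (-5 + ((5*(-4) + 2) - 6)²)²)² + 45886) = √((((-20 + 2) - 6)² + (-5 + ((-20 + 2) - 6)²)²)² + 45886) = √(((-18 - 6)² + (-5 + (-18 - 6)²)²)² + 45886) = √(((-24)² + (-5 + (-24)²)²)² + 45886) = √((576 + (-5 + 576)²)² + 45886) = √((576 + 571²)² + 45886) = √((576 + 326041)² + 45886) = √(326617² + 45886) = √(106678664689 + 45886) = √106678710575 = 5*√4267148423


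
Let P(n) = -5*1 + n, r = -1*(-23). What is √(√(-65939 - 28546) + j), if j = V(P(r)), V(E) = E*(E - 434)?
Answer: √(-7488 + I*√94485) ≈ 1.776 + 86.551*I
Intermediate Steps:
r = 23
P(n) = -5 + n
V(E) = E*(-434 + E)
j = -7488 (j = (-5 + 23)*(-434 + (-5 + 23)) = 18*(-434 + 18) = 18*(-416) = -7488)
√(√(-65939 - 28546) + j) = √(√(-65939 - 28546) - 7488) = √(√(-94485) - 7488) = √(I*√94485 - 7488) = √(-7488 + I*√94485)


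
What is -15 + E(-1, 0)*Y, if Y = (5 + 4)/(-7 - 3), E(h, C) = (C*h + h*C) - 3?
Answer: -123/10 ≈ -12.300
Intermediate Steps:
E(h, C) = -3 + 2*C*h (E(h, C) = (C*h + C*h) - 3 = 2*C*h - 3 = -3 + 2*C*h)
Y = -9/10 (Y = 9/(-10) = 9*(-⅒) = -9/10 ≈ -0.90000)
-15 + E(-1, 0)*Y = -15 + (-3 + 2*0*(-1))*(-9/10) = -15 + (-3 + 0)*(-9/10) = -15 - 3*(-9/10) = -15 + 27/10 = -123/10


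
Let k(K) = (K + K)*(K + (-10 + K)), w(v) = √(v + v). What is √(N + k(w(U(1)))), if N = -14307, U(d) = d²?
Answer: I*√(14299 + 20*√2) ≈ 119.7*I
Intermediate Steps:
w(v) = √2*√v (w(v) = √(2*v) = √2*√v)
k(K) = 2*K*(-10 + 2*K) (k(K) = (2*K)*(-10 + 2*K) = 2*K*(-10 + 2*K))
√(N + k(w(U(1)))) = √(-14307 + 4*(√2*√(1²))*(-5 + √2*√(1²))) = √(-14307 + 4*(√2*√1)*(-5 + √2*√1)) = √(-14307 + 4*(√2*1)*(-5 + √2*1)) = √(-14307 + 4*√2*(-5 + √2))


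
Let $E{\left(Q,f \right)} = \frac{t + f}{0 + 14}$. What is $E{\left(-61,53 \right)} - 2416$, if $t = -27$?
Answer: $- \frac{16899}{7} \approx -2414.1$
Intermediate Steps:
$E{\left(Q,f \right)} = - \frac{27}{14} + \frac{f}{14}$ ($E{\left(Q,f \right)} = \frac{-27 + f}{0 + 14} = \frac{-27 + f}{14} = \left(-27 + f\right) \frac{1}{14} = - \frac{27}{14} + \frac{f}{14}$)
$E{\left(-61,53 \right)} - 2416 = \left(- \frac{27}{14} + \frac{1}{14} \cdot 53\right) - 2416 = \left(- \frac{27}{14} + \frac{53}{14}\right) - 2416 = \frac{13}{7} - 2416 = - \frac{16899}{7}$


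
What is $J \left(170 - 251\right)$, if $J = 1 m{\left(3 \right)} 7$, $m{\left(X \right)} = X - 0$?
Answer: $-1701$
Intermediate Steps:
$m{\left(X \right)} = X$ ($m{\left(X \right)} = X + 0 = X$)
$J = 21$ ($J = 1 \cdot 3 \cdot 7 = 3 \cdot 7 = 21$)
$J \left(170 - 251\right) = 21 \left(170 - 251\right) = 21 \left(-81\right) = -1701$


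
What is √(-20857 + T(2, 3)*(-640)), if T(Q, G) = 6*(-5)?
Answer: I*√1657 ≈ 40.706*I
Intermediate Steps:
T(Q, G) = -30
√(-20857 + T(2, 3)*(-640)) = √(-20857 - 30*(-640)) = √(-20857 + 19200) = √(-1657) = I*√1657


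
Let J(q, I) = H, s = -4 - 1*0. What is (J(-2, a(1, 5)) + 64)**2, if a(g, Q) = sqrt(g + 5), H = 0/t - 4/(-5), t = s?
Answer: 104976/25 ≈ 4199.0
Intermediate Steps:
s = -4 (s = -4 + 0 = -4)
t = -4
H = 4/5 (H = 0/(-4) - 4/(-5) = 0*(-1/4) - 4*(-1/5) = 0 + 4/5 = 4/5 ≈ 0.80000)
a(g, Q) = sqrt(5 + g)
J(q, I) = 4/5
(J(-2, a(1, 5)) + 64)**2 = (4/5 + 64)**2 = (324/5)**2 = 104976/25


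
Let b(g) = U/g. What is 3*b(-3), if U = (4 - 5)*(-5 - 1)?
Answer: -6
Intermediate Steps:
U = 6 (U = -1*(-6) = 6)
b(g) = 6/g
3*b(-3) = 3*(6/(-3)) = 3*(6*(-1/3)) = 3*(-2) = -6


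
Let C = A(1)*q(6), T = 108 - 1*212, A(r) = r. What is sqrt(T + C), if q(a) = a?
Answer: 7*I*sqrt(2) ≈ 9.8995*I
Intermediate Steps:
T = -104 (T = 108 - 212 = -104)
C = 6 (C = 1*6 = 6)
sqrt(T + C) = sqrt(-104 + 6) = sqrt(-98) = 7*I*sqrt(2)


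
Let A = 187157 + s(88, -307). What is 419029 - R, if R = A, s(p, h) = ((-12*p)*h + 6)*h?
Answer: 99760658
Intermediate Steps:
s(p, h) = h*(6 - 12*h*p) (s(p, h) = (-12*h*p + 6)*h = (6 - 12*h*p)*h = h*(6 - 12*h*p))
A = -99341629 (A = 187157 + 6*(-307)*(1 - 2*(-307)*88) = 187157 + 6*(-307)*(1 + 54032) = 187157 + 6*(-307)*54033 = 187157 - 99528786 = -99341629)
R = -99341629
419029 - R = 419029 - 1*(-99341629) = 419029 + 99341629 = 99760658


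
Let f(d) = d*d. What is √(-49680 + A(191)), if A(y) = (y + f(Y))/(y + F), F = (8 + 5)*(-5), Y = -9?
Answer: 2*I*√5476982/21 ≈ 222.89*I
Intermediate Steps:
f(d) = d²
F = -65 (F = 13*(-5) = -65)
A(y) = (81 + y)/(-65 + y) (A(y) = (y + (-9)²)/(y - 65) = (y + 81)/(-65 + y) = (81 + y)/(-65 + y))
√(-49680 + A(191)) = √(-49680 + (81 + 191)/(-65 + 191)) = √(-49680 + 272/126) = √(-49680 + (1/126)*272) = √(-49680 + 136/63) = √(-3129704/63) = 2*I*√5476982/21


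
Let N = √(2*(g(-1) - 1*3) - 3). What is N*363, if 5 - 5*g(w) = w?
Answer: 363*I*√165/5 ≈ 932.56*I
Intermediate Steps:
g(w) = 1 - w/5
N = I*√165/5 (N = √(2*((1 - ⅕*(-1)) - 1*3) - 3) = √(2*((1 + ⅕) - 3) - 3) = √(2*(6/5 - 3) - 3) = √(2*(-9/5) - 3) = √(-18/5 - 3) = √(-33/5) = I*√165/5 ≈ 2.569*I)
N*363 = (I*√165/5)*363 = 363*I*√165/5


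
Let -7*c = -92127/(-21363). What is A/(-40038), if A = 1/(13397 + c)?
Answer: -7121/3819451034700 ≈ -1.8644e-9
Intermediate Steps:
c = -4387/7121 (c = -(-13161)/(-21363) = -(-13161)*(-1)/21363 = -⅐*30709/7121 = -4387/7121 ≈ -0.61607)
A = 7121/95395650 (A = 1/(13397 - 4387/7121) = 1/(95395650/7121) = 7121/95395650 ≈ 7.4647e-5)
A/(-40038) = (7121/95395650)/(-40038) = (7121/95395650)*(-1/40038) = -7121/3819451034700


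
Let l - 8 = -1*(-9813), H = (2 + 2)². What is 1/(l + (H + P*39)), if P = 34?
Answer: 1/11163 ≈ 8.9582e-5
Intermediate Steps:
H = 16 (H = 4² = 16)
l = 9821 (l = 8 - 1*(-9813) = 8 + 9813 = 9821)
1/(l + (H + P*39)) = 1/(9821 + (16 + 34*39)) = 1/(9821 + (16 + 1326)) = 1/(9821 + 1342) = 1/11163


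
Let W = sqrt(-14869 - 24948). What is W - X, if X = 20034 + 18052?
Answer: -38086 + I*sqrt(39817) ≈ -38086.0 + 199.54*I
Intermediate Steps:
W = I*sqrt(39817) (W = sqrt(-39817) = I*sqrt(39817) ≈ 199.54*I)
X = 38086
W - X = I*sqrt(39817) - 1*38086 = I*sqrt(39817) - 38086 = -38086 + I*sqrt(39817)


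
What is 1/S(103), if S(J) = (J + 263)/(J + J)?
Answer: 103/183 ≈ 0.56284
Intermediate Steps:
S(J) = (263 + J)/(2*J) (S(J) = (263 + J)/((2*J)) = (263 + J)*(1/(2*J)) = (263 + J)/(2*J))
1/S(103) = 1/((½)*(263 + 103)/103) = 1/((½)*(1/103)*366) = 1/(183/103) = 103/183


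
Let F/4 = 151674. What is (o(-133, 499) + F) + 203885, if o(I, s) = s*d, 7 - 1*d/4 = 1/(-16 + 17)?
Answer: 822557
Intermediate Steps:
F = 606696 (F = 4*151674 = 606696)
d = 24 (d = 28 - 4/(-16 + 17) = 28 - 4/1 = 28 - 4*1 = 28 - 4 = 24)
o(I, s) = 24*s (o(I, s) = s*24 = 24*s)
(o(-133, 499) + F) + 203885 = (24*499 + 606696) + 203885 = (11976 + 606696) + 203885 = 618672 + 203885 = 822557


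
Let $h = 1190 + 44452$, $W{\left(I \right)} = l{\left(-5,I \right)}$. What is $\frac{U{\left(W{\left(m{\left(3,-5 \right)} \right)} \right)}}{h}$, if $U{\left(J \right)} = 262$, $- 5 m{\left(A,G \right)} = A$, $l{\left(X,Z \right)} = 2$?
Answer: $\frac{131}{22821} \approx 0.0057403$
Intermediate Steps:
$m{\left(A,G \right)} = - \frac{A}{5}$
$W{\left(I \right)} = 2$
$h = 45642$
$\frac{U{\left(W{\left(m{\left(3,-5 \right)} \right)} \right)}}{h} = \frac{262}{45642} = 262 \cdot \frac{1}{45642} = \frac{131}{22821}$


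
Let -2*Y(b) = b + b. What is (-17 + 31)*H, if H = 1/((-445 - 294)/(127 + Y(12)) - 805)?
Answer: -805/46657 ≈ -0.017254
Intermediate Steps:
Y(b) = -b (Y(b) = -(b + b)/2 = -b)
H = -115/93314 (H = 1/((-445 - 294)/(127 - 1*12) - 805) = 1/(-739/(127 - 12) - 805) = 1/(-739/115 - 805) = 1/(-93314/115) = -115/93314 ≈ -0.0012324)
(-17 + 31)*H = (-17 + 31)*(-115/93314) = 14*(-115/93314) = -805/46657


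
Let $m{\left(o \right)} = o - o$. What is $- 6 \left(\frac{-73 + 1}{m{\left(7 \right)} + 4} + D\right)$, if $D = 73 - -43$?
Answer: $-588$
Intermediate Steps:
$m{\left(o \right)} = 0$
$D = 116$ ($D = 73 + 43 = 116$)
$- 6 \left(\frac{-73 + 1}{m{\left(7 \right)} + 4} + D\right) = - 6 \left(\frac{-73 + 1}{0 + 4} + 116\right) = - 6 \left(- \frac{72}{4} + 116\right) = - 6 \left(\left(-72\right) \frac{1}{4} + 116\right) = - 6 \left(-18 + 116\right) = \left(-6\right) 98 = -588$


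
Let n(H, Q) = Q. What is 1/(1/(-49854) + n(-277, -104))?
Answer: -49854/5184817 ≈ -0.0096154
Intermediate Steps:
1/(1/(-49854) + n(-277, -104)) = 1/(1/(-49854) - 104) = 1/(-1/49854 - 104) = 1/(-5184817/49854) = -49854/5184817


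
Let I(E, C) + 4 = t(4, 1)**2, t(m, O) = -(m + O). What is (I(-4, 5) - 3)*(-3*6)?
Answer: -324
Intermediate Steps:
t(m, O) = -O - m (t(m, O) = -(O + m) = -O - m)
I(E, C) = 21 (I(E, C) = -4 + (-1*1 - 1*4)**2 = -4 + (-1 - 4)**2 = -4 + (-5)**2 = -4 + 25 = 21)
(I(-4, 5) - 3)*(-3*6) = (21 - 3)*(-3*6) = 18*(-18) = -324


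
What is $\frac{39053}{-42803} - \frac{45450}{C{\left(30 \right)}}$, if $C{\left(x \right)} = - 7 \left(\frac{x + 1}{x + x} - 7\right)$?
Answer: $- \frac{116830122319}{116552569} \approx -1002.4$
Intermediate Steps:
$C{\left(x \right)} = 49 - \frac{7 \left(1 + x\right)}{2 x}$ ($C{\left(x \right)} = - 7 \left(\frac{1 + x}{2 x} - 7\right) = - 7 \left(-7 + \frac{1 + x}{2 x}\right) = 49 - \frac{7 \left(1 + x\right)}{2 x}$)
$\frac{39053}{-42803} - \frac{45450}{C{\left(30 \right)}} = \frac{39053}{-42803} - \frac{45450}{\frac{7}{2} \cdot \frac{1}{30} \left(-1 + 13 \cdot 30\right)} = 39053 \left(- \frac{1}{42803}\right) - \frac{45450}{\frac{7}{2} \cdot \frac{1}{30} \left(-1 + 390\right)} = - \frac{39053}{42803} - \frac{45450}{\frac{7}{2} \cdot \frac{1}{30} \cdot 389} = - \frac{39053}{42803} - \frac{45450}{\frac{2723}{60}} = - \frac{39053}{42803} - \frac{2727000}{2723} = - \frac{116830122319}{116552569}$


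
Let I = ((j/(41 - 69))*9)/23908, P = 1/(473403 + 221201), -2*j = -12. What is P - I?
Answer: 4772255/58123073512 ≈ 8.2106e-5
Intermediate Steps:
j = 6 (j = -½*(-12) = 6)
P = 1/694604 ≈ 1.4397e-6
I = -27/334712 (I = ((6/(41 - 69))*9)/23908 = ((6/(-28))*9)*(1/23908) = ((6*(-1/28))*9)*(1/23908) = -3/14*9*(1/23908) = -27/14*1/23908 = -27/334712 ≈ -8.0666e-5)
P - I = 1/694604 - 1*(-27/334712) = 1/694604 + 27/334712 = 4772255/58123073512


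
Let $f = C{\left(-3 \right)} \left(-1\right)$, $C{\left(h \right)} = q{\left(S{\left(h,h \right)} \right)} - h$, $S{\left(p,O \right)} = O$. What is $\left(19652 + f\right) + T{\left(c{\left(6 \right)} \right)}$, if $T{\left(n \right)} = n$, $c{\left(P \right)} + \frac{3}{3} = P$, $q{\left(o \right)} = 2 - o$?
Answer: $19649$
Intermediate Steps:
$c{\left(P \right)} = -1 + P$
$C{\left(h \right)} = 2 - 2 h$ ($C{\left(h \right)} = \left(2 - h\right) - h = 2 - 2 h$)
$f = -8$ ($f = \left(2 - -6\right) \left(-1\right) = \left(2 + 6\right) \left(-1\right) = 8 \left(-1\right) = -8$)
$\left(19652 + f\right) + T{\left(c{\left(6 \right)} \right)} = \left(19652 - 8\right) + \left(-1 + 6\right) = 19644 + 5 = 19649$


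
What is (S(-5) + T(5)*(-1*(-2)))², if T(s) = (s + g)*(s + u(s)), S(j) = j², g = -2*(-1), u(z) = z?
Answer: 27225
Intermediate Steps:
g = 2
T(s) = 2*s*(2 + s) (T(s) = (s + 2)*(s + s) = (2 + s)*(2*s) = 2*s*(2 + s))
(S(-5) + T(5)*(-1*(-2)))² = ((-5)² + (2*5*(2 + 5))*(-1*(-2)))² = (25 + (2*5*7)*2)² = (25 + 70*2)² = (25 + 140)² = 165² = 27225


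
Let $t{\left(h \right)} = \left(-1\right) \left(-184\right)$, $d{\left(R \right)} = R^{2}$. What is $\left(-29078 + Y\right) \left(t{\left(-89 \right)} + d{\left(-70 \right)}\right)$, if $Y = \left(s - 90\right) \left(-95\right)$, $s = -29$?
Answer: $-90357932$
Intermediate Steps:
$t{\left(h \right)} = 184$
$Y = 11305$ ($Y = \left(-29 - 90\right) \left(-95\right) = \left(-119\right) \left(-95\right) = 11305$)
$\left(-29078 + Y\right) \left(t{\left(-89 \right)} + d{\left(-70 \right)}\right) = \left(-29078 + 11305\right) \left(184 + \left(-70\right)^{2}\right) = - 17773 \left(184 + 4900\right) = \left(-17773\right) 5084 = -90357932$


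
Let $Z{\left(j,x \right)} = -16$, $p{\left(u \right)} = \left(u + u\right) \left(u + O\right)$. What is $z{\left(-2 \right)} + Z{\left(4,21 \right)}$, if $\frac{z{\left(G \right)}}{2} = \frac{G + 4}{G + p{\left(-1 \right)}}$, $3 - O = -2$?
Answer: $- \frac{82}{5} \approx -16.4$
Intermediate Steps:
$O = 5$ ($O = 3 - -2 = 3 + 2 = 5$)
$p{\left(u \right)} = 2 u \left(5 + u\right)$ ($p{\left(u \right)} = \left(u + u\right) \left(u + 5\right) = 2 u \left(5 + u\right)$)
$z{\left(G \right)} = \frac{2 \left(4 + G\right)}{-8 + G}$ ($z{\left(G \right)} = 2 \frac{G + 4}{G + 2 \left(-1\right) \left(5 - 1\right)} = 2 \frac{4 + G}{G + 2 \left(-1\right) 4} = 2 \frac{4 + G}{G - 8} = 2 \frac{4 + G}{-8 + G} = \frac{2 \left(4 + G\right)}{-8 + G}$)
$z{\left(-2 \right)} + Z{\left(4,21 \right)} = \frac{2 \left(4 - 2\right)}{-8 - 2} - 16 = 2 \frac{1}{-10} \cdot 2 - 16 = 2 \left(- \frac{1}{10}\right) 2 - 16 = - \frac{2}{5} - 16 = - \frac{82}{5}$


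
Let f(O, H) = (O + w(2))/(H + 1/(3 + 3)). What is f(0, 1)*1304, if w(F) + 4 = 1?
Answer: -23472/7 ≈ -3353.1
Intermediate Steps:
w(F) = -3 (w(F) = -4 + 1 = -3)
f(O, H) = (-3 + O)/(1/6 + H) (f(O, H) = (O - 3)/(H + 1/(3 + 3)) = (-3 + O)/(H + 1/6) = (-3 + O)/(1/6 + H))
f(0, 1)*1304 = (6*(-3 + 0)/(1 + 6*1))*1304 = (6*(-3)/(1 + 6))*1304 = (6*(-3)/7)*1304 = (6*(1/7)*(-3))*1304 = -18/7*1304 = -23472/7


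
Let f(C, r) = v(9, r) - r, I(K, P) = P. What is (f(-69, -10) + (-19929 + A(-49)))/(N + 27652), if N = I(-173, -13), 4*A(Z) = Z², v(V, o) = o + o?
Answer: -8595/12284 ≈ -0.69969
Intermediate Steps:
v(V, o) = 2*o
f(C, r) = r (f(C, r) = 2*r - r = r)
A(Z) = Z²/4
N = -13
(f(-69, -10) + (-19929 + A(-49)))/(N + 27652) = (-10 + (-19929 + (¼)*(-49)²))/(-13 + 27652) = (-10 + (-19929 + (¼)*2401))/27639 = (-10 + (-19929 + 2401/4))*(1/27639) = (-10 - 77315/4)*(1/27639) = -77355/4*1/27639 = -8595/12284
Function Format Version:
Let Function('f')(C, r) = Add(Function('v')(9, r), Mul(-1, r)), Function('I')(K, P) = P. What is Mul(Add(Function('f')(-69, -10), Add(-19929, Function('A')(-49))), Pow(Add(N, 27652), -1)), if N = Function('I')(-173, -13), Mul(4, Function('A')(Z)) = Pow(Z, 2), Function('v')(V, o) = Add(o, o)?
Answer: Rational(-8595, 12284) ≈ -0.69969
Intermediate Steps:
Function('v')(V, o) = Mul(2, o)
Function('f')(C, r) = r (Function('f')(C, r) = Add(Mul(2, r), Mul(-1, r)) = r)
Function('A')(Z) = Mul(Rational(1, 4), Pow(Z, 2))
N = -13
Mul(Add(Function('f')(-69, -10), Add(-19929, Function('A')(-49))), Pow(Add(N, 27652), -1)) = Mul(Add(-10, Add(-19929, Mul(Rational(1, 4), Pow(-49, 2)))), Pow(Add(-13, 27652), -1)) = Mul(Add(-10, Add(-19929, Mul(Rational(1, 4), 2401))), Pow(27639, -1)) = Mul(Add(-10, Add(-19929, Rational(2401, 4))), Rational(1, 27639)) = Mul(Add(-10, Rational(-77315, 4)), Rational(1, 27639)) = Mul(Rational(-77355, 4), Rational(1, 27639)) = Rational(-8595, 12284)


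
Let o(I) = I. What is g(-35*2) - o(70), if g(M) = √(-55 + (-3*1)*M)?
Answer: -70 + √155 ≈ -57.550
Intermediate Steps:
g(M) = √(-55 - 3*M)
g(-35*2) - o(70) = √(-55 - (-105)*2) - 1*70 = √(-55 - 3*(-70)) - 70 = √(-55 + 210) - 70 = √155 - 70 = -70 + √155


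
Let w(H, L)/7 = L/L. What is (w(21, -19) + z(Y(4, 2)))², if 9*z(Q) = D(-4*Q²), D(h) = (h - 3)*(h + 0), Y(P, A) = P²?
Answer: 1106096027521/81 ≈ 1.3656e+10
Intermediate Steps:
D(h) = h*(-3 + h) (D(h) = (-3 + h)*h = h*(-3 + h))
z(Q) = -4*Q²*(-3 - 4*Q²)/9 (z(Q) = ((-4*Q²)*(-3 - 4*Q²))/9 = (-4*Q²*(-3 - 4*Q²))/9 = -4*Q²*(-3 - 4*Q²)/9)
w(H, L) = 7 (w(H, L) = 7*(L/L) = 7*1 = 7)
(w(21, -19) + z(Y(4, 2)))² = (7 + 4*(4²)²*(3 + 4*(4²)²)/9)² = (7 + (4/9)*16²*(3 + 4*16²))² = (7 + (4/9)*256*(3 + 4*256))² = (7 + (4/9)*256*(3 + 1024))² = (7 + (4/9)*256*1027)² = (7 + 1051648/9)² = (1051711/9)² = 1106096027521/81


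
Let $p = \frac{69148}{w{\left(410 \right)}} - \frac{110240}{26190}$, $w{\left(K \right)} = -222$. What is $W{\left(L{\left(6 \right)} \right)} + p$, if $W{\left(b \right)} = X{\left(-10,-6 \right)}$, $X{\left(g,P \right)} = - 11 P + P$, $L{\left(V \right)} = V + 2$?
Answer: $- \frac{24776810}{96903} \approx -255.69$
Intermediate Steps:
$L{\left(V \right)} = 2 + V$
$X{\left(g,P \right)} = - 10 P$
$W{\left(b \right)} = 60$ ($W{\left(b \right)} = \left(-10\right) \left(-6\right) = 60$)
$p = - \frac{30590990}{96903}$ ($p = \frac{69148}{-222} - \frac{110240}{26190} = 69148 \left(- \frac{1}{222}\right) - \frac{11024}{2619} = - \frac{34574}{111} - \frac{11024}{2619} = - \frac{30590990}{96903} \approx -315.69$)
$W{\left(L{\left(6 \right)} \right)} + p = 60 - \frac{30590990}{96903} = - \frac{24776810}{96903}$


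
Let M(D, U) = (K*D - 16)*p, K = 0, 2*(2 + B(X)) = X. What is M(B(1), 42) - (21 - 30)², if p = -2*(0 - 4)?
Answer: -209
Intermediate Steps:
B(X) = -2 + X/2
p = 8 (p = -2*(-4) = 8)
M(D, U) = -128 (M(D, U) = (0*D - 16)*8 = (0 - 16)*8 = -16*8 = -128)
M(B(1), 42) - (21 - 30)² = -128 - (21 - 30)² = -128 - 1*(-9)² = -128 - 1*81 = -128 - 81 = -209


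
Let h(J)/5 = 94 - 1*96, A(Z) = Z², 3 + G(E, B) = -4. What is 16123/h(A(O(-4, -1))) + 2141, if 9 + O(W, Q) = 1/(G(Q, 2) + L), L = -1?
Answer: 5287/10 ≈ 528.70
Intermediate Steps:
G(E, B) = -7 (G(E, B) = -3 - 4 = -7)
O(W, Q) = -73/8 (O(W, Q) = -9 + 1/(-7 - 1) = -9 + 1/(-8) = -9 - ⅛ = -73/8)
h(J) = -10 (h(J) = 5*(94 - 1*96) = 5*(94 - 96) = 5*(-2) = -10)
16123/h(A(O(-4, -1))) + 2141 = 16123/(-10) + 2141 = 16123*(-⅒) + 2141 = -16123/10 + 2141 = 5287/10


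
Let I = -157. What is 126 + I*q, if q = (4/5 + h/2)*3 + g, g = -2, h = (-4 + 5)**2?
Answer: -1723/10 ≈ -172.30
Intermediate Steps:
h = 1 (h = 1**2 = 1)
q = 19/10 (q = (4/5 + 1/2)*3 - 2 = (13/10)*3 - 2 = 39/10 - 2 = 19/10 ≈ 1.9000)
126 + I*q = 126 - 157*19/10 = 126 - 2983/10 = -1723/10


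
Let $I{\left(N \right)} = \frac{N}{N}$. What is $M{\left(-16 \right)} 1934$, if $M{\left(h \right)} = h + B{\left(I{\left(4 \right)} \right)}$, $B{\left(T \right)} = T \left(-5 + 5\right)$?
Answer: $-30944$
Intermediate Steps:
$I{\left(N \right)} = 1$
$B{\left(T \right)} = 0$ ($B{\left(T \right)} = T 0 = 0$)
$M{\left(h \right)} = h$ ($M{\left(h \right)} = h + 0 = h$)
$M{\left(-16 \right)} 1934 = \left(-16\right) 1934 = -30944$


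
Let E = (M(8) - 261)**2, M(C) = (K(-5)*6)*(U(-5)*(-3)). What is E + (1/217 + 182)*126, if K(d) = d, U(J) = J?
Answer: 16382061/31 ≈ 5.2845e+5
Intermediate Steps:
M(C) = -450 (M(C) = (-5*6)*(-5*(-3)) = -30*15 = -450)
E = 505521 (E = (-450 - 261)**2 = (-711)**2 = 505521)
E + (1/217 + 182)*126 = 505521 + (1/217 + 182)*126 = 505521 + (39495/217)*126 = 505521 + 710910/31 = 16382061/31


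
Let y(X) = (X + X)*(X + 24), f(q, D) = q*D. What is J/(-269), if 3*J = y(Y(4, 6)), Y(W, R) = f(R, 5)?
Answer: -1080/269 ≈ -4.0149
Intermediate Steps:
f(q, D) = D*q
Y(W, R) = 5*R
y(X) = 2*X*(24 + X) (y(X) = (2*X)*(24 + X) = 2*X*(24 + X))
J = 1080 (J = (2*(5*6)*(24 + 5*6))/3 = (2*30*(24 + 30))/3 = (2*30*54)/3 = (⅓)*3240 = 1080)
J/(-269) = 1080/(-269) = 1080*(-1/269) = -1080/269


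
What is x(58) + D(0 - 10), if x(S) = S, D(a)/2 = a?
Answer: 38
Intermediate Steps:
D(a) = 2*a
x(58) + D(0 - 10) = 58 + 2*(0 - 10) = 58 + 2*(-10) = 58 - 20 = 38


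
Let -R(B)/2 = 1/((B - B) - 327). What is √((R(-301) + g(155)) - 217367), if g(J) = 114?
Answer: I*√23230645383/327 ≈ 466.1*I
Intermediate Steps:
R(B) = 2/327 (R(B) = -2/((B - B) - 327) = -2/(0 - 327) = -2/(-327) = -2*(-1/327) = 2/327)
√((R(-301) + g(155)) - 217367) = √((2/327 + 114) - 217367) = √(37280/327 - 217367) = √(-71041729/327) = I*√23230645383/327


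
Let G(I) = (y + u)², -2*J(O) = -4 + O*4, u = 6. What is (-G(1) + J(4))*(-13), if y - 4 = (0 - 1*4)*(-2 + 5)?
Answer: 130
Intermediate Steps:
J(O) = 2 - 2*O (J(O) = -(-4 + O*4)/2 = -(-4 + 4*O)/2 = 2 - 2*O)
y = -8 (y = 4 + (0 - 1*4)*(-2 + 5) = 4 + (0 - 4)*3 = 4 - 4*3 = 4 - 12 = -8)
G(I) = 4 (G(I) = (-8 + 6)² = (-2)² = 4)
(-G(1) + J(4))*(-13) = (-1*4 + (2 - 2*4))*(-13) = (-4 + (2 - 8))*(-13) = (-4 - 6)*(-13) = -10*(-13) = 130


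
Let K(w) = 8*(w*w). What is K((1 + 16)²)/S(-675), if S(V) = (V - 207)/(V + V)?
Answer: 50112600/49 ≈ 1.0227e+6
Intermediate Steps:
S(V) = (-207 + V)/(2*V) (S(V) = (-207 + V)/((2*V)) = (-207 + V)*(1/(2*V)) = (-207 + V)/(2*V))
K(w) = 8*w²
K((1 + 16)²)/S(-675) = (8*((1 + 16)²)²)/(((½)*(-207 - 675)/(-675))) = (8*(17²)²)/(((½)*(-1/675)*(-882))) = (8*289²)/(49/75) = (8*83521)*(75/49) = 668168*(75/49) = 50112600/49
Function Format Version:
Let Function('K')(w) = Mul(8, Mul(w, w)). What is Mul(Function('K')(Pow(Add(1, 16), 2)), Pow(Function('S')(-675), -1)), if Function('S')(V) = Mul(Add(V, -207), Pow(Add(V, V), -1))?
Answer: Rational(50112600, 49) ≈ 1.0227e+6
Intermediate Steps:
Function('S')(V) = Mul(Rational(1, 2), Pow(V, -1), Add(-207, V)) (Function('S')(V) = Mul(Add(-207, V), Pow(Mul(2, V), -1)) = Mul(Add(-207, V), Mul(Rational(1, 2), Pow(V, -1))) = Mul(Rational(1, 2), Pow(V, -1), Add(-207, V)))
Function('K')(w) = Mul(8, Pow(w, 2))
Mul(Function('K')(Pow(Add(1, 16), 2)), Pow(Function('S')(-675), -1)) = Mul(Mul(8, Pow(Pow(Add(1, 16), 2), 2)), Pow(Mul(Rational(1, 2), Pow(-675, -1), Add(-207, -675)), -1)) = Mul(Mul(8, Pow(Pow(17, 2), 2)), Pow(Mul(Rational(1, 2), Rational(-1, 675), -882), -1)) = Mul(Mul(8, Pow(289, 2)), Pow(Rational(49, 75), -1)) = Mul(Mul(8, 83521), Rational(75, 49)) = Mul(668168, Rational(75, 49)) = Rational(50112600, 49)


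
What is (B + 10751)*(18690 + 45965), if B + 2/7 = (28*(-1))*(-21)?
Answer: 5131732005/7 ≈ 7.3310e+8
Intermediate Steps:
B = 4114/7 (B = -2/7 + (28*(-1))*(-21) = -2/7 - 28*(-21) = -2/7 + 588 = 4114/7 ≈ 587.71)
(B + 10751)*(18690 + 45965) = (4114/7 + 10751)*(18690 + 45965) = (79371/7)*64655 = 5131732005/7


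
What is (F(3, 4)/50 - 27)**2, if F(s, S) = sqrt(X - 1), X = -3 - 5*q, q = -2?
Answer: (1350 - sqrt(6))**2/2500 ≈ 726.36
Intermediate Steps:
X = 7 (X = -3 - 5*(-2) = -3 + 10 = 7)
F(s, S) = sqrt(6) (F(s, S) = sqrt(7 - 1) = sqrt(6))
(F(3, 4)/50 - 27)**2 = (sqrt(6)/50 - 27)**2 = (-27 + sqrt(6)/50)**2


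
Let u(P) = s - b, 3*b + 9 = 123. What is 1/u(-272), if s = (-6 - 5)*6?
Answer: -1/104 ≈ -0.0096154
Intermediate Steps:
b = 38 (b = -3 + (⅓)*123 = -3 + 41 = 38)
s = -66 (s = -11*6 = -66)
u(P) = -104 (u(P) = -66 - 1*38 = -66 - 38 = -104)
1/u(-272) = 1/(-104) = -1/104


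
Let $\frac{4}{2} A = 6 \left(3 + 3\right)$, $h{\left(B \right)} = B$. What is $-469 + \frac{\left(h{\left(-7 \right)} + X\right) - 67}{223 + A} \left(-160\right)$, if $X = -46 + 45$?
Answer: $- \frac{101029}{241} \approx -419.21$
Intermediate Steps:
$A = 18$ ($A = \frac{6 \left(3 + 3\right)}{2} = \frac{6 \cdot 6}{2} = \frac{1}{2} \cdot 36 = 18$)
$X = -1$
$-469 + \frac{\left(h{\left(-7 \right)} + X\right) - 67}{223 + A} \left(-160\right) = -469 + \frac{\left(-7 - 1\right) - 67}{223 + 18} \left(-160\right) = -469 + \frac{-8 - 67}{241} \left(-160\right) = -469 + \left(-75\right) \frac{1}{241} \left(-160\right) = -469 - - \frac{12000}{241} = -469 + \frac{12000}{241} = - \frac{101029}{241}$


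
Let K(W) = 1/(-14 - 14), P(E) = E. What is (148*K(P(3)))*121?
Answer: -4477/7 ≈ -639.57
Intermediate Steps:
K(W) = -1/28 (K(W) = 1/(-28) = -1/28)
(148*K(P(3)))*121 = (148*(-1/28))*121 = -37/7*121 = -4477/7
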